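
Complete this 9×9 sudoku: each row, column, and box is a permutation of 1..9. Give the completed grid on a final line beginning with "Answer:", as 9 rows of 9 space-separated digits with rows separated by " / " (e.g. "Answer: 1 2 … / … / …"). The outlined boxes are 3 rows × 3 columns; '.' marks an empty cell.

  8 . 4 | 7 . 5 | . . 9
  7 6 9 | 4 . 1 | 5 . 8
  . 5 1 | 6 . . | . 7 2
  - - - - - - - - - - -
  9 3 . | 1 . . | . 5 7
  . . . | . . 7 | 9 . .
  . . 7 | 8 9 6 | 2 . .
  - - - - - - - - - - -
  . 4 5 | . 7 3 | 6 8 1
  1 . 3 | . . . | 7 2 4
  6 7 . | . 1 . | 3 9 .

Step 1. [r5c4∈{2,3,5}] across col 4, 3 lands solely at r5c4 ⇒ r5c4=3.
Step 2. [r2c5∈{2,3}] 2 has one home in row 2: r2c5. So r2c5=2.
Step 3. [r4c6∈{2,4}] r4c6 is the only open cell in box 5 admitting 2. So r4c6=2.
Step 4. [r7c1∈{2}] only 2 remains possible at r7c1 ⇒ r7c1=2.
Step 5. [r9c3∈{8}] r9c3 has the single candidate 8 ⇒ r9c3=8.
Step 6. [r5c5∈{4,5}] across box 5, 5 lands solely at r5c5 ⇒ r5c5=5.
Step 7. [r1c8∈{1,3,6}] r1c8 is the only open cell in row 1 admitting 6. So r1c8=6.
Step 8. [r5c2∈{1,2,8}] 8 has one home in row 5: r5c2. So r5c2=8.
Step 9. [r7c4∈{9}] nothing but 9 survives at r7c4. So r7c4=9.
Step 10. [r8c6∈{8}] only 8 remains possible at r8c6 ⇒ r8c6=8.
Step 11. [r5c1∈{4}] r5c1 has the single candidate 4. So r5c1=4.
Step 12. [r6c8∈{1,3,4}] 4 has one home in row 6: r6c8, so r6c8=4.
Step 13. [r1c5∈{3}] r1c5 has the single candidate 3. So r1c5=3.
Step 14. [r9c9∈{5}] r9c9 is down to just 5, so r9c9=5.
Step 15. [r5c9∈{6}] r5c9 has the single candidate 6, so r5c9=6.
Step 16. [r6c2∈{1}] r6c2's peers cover all but 1 ⇒ r6c2=1.
Step 17. [r1c7∈{1}] r1c7 is down to just 1. So r1c7=1.
Step 18. [r5c3∈{2}] nothing but 2 survives at r5c3 ⇒ r5c3=2.
Step 19. [r3c6∈{9}] r3c6's peers cover all but 9 ⇒ r3c6=9.
Step 20. [r8c5∈{6}] r8c5 has the single candidate 6. So r8c5=6.
Step 21. [r3c7∈{4}] r3c7 is down to just 4, so r3c7=4.
Step 22. [r4c5∈{4}] only 4 remains possible at r4c5. So r4c5=4.
Step 23. [r8c4∈{5}] r8c4 is down to just 5 ⇒ r8c4=5.
Step 24. [r3c5∈{8}] r3c5's peers cover all but 8 ⇒ r3c5=8.
Step 25. [r6c9∈{3}] r6c9 has the single candidate 3, so r6c9=3.
Step 26. [r5c8∈{1}] r5c8 is down to just 1. So r5c8=1.
Step 27. [r6c1∈{5}] r6c1's peers cover all but 5. So r6c1=5.
Step 28. [r4c7∈{8}] r4c7 is down to just 8 ⇒ r4c7=8.
Step 29. [r4c3∈{6}] nothing but 6 survives at r4c3. So r4c3=6.
Step 30. [r9c6∈{4}] r9c6 has the single candidate 4 ⇒ r9c6=4.
Step 31. [r8c2∈{9}] nothing but 9 survives at r8c2. So r8c2=9.
Step 32. [r1c2∈{2}] r1c2's peers cover all but 2, so r1c2=2.
Step 33. [r9c4∈{2}] only 2 remains possible at r9c4 ⇒ r9c4=2.
Step 34. [r3c1∈{3}] nothing but 3 survives at r3c1. So r3c1=3.
Step 35. [r2c8∈{3}] only 3 remains possible at r2c8. So r2c8=3.

Answer: 8 2 4 7 3 5 1 6 9 / 7 6 9 4 2 1 5 3 8 / 3 5 1 6 8 9 4 7 2 / 9 3 6 1 4 2 8 5 7 / 4 8 2 3 5 7 9 1 6 / 5 1 7 8 9 6 2 4 3 / 2 4 5 9 7 3 6 8 1 / 1 9 3 5 6 8 7 2 4 / 6 7 8 2 1 4 3 9 5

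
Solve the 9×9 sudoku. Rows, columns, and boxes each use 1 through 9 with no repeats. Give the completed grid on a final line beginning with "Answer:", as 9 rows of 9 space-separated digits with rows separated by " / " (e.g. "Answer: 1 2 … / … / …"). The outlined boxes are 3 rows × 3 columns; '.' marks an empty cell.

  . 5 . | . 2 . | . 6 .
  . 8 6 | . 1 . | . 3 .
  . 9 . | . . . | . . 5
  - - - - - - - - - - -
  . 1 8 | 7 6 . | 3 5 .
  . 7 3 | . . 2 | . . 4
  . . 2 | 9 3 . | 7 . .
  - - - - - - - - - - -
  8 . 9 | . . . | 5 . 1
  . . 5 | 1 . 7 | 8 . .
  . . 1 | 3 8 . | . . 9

Step 1. [r4c6∈{4}] r4c6's peers cover all but 4 ⇒ r4c6=4.
Step 2. [r9c1∈{2,4,6,7}] box 7 places 7 nowhere but r9c1, so r9c1=7.
Step 3. [r7c5∈{4}] nothing but 4 survives at r7c5, so r7c5=4.
Step 4. [r7c6∈{6}] only 6 remains possible at r7c6. So r7c6=6.
Step 5. [r8c9∈{2,3,6}] in col 9, 3 fits only at r8c9. So r8c9=3.
Step 6. [r6c9∈{6,8}] in col 9, 6 fits only at r6c9. So r6c9=6.
Step 7. [r1c9∈{7,8}] col 9 places 8 nowhere but r1c9 ⇒ r1c9=8.
Step 8. [r1c4∈{4}] r1c4's peers cover all but 4 ⇒ r1c4=4.
Step 9. [r3c3∈{4,7}] across col 3, 4 lands solely at r3c3 ⇒ r3c3=4.
Step 10. [r5c8∈{1,8,9}] across col 8, 9 lands solely at r5c8, so r5c8=9.
Step 11. [r2c1∈{2}] r2c1 has the single candidate 2. So r2c1=2.
Step 12. [r6c2∈{4}] r6c2 is down to just 4, so r6c2=4.
Step 13. [r5c4∈{5,8}] row 5 places 8 nowhere but r5c4 ⇒ r5c4=8.
Step 14. [r5c7∈{1}] r5c7 is down to just 1, so r5c7=1.
Step 15. [r9c7∈{2,4,6}] col 7 places 6 nowhere but r9c7 ⇒ r9c7=6.
Step 16. [r3c8∈{1,2,7}] r3c8 is the only open cell in col 8 admitting 1 ⇒ r3c8=1.
Step 17. [r9c2∈{2}] nothing but 2 survives at r9c2. So r9c2=2.
Step 18. [r1c7∈{9}] r1c7 is down to just 9 ⇒ r1c7=9.
Step 19. [r5c1∈{5,6}] in row 5, 6 fits only at r5c1. So r5c1=6.
Step 20. [r1c6∈{3}] nothing but 3 survives at r1c6 ⇒ r1c6=3.
Step 21. [r8c8∈{2,4}] in row 8, 2 fits only at r8c8, so r8c8=2.
Step 22. [r9c6∈{5}] r9c6 is down to just 5, so r9c6=5.
Step 23. [r2c9∈{7}] r2c9's peers cover all but 7. So r2c9=7.
Step 24. [r8c2∈{6}] r8c2's peers cover all but 6, so r8c2=6.
Step 25. [r7c2∈{3}] only 3 remains possible at r7c2 ⇒ r7c2=3.
Step 26. [r9c8∈{4}] r9c8 has the single candidate 4 ⇒ r9c8=4.
Step 27. [r4c9∈{2}] r4c9's peers cover all but 2, so r4c9=2.
Step 28. [r3c5∈{7}] nothing but 7 survives at r3c5, so r3c5=7.
Step 29. [r6c8∈{8}] r6c8's peers cover all but 8, so r6c8=8.
Step 30. [r6c1∈{5}] r6c1 is down to just 5, so r6c1=5.
Step 31. [r8c1∈{4}] r8c1 is down to just 4, so r8c1=4.
Step 32. [r8c5∈{9}] r8c5 has the single candidate 9 ⇒ r8c5=9.
Step 33. [r3c6∈{8}] only 8 remains possible at r3c6, so r3c6=8.
Step 34. [r1c3∈{7}] only 7 remains possible at r1c3 ⇒ r1c3=7.
Step 35. [r3c4∈{6}] r3c4 is down to just 6. So r3c4=6.
Step 36. [r3c7∈{2}] r3c7 is down to just 2, so r3c7=2.
Step 37. [r2c4∈{5}] r2c4 is down to just 5, so r2c4=5.
Step 38. [r2c7∈{4}] r2c7 is down to just 4, so r2c7=4.
Step 39. [r7c4∈{2}] r7c4 is down to just 2, so r7c4=2.
Step 40. [r3c1∈{3}] r3c1 has the single candidate 3 ⇒ r3c1=3.
Step 41. [r6c6∈{1}] r6c6 has the single candidate 1. So r6c6=1.
Step 42. [r5c5∈{5}] nothing but 5 survives at r5c5. So r5c5=5.
Step 43. [r7c8∈{7}] nothing but 7 survives at r7c8. So r7c8=7.
Step 44. [r2c6∈{9}] nothing but 9 survives at r2c6, so r2c6=9.
Step 45. [r1c1∈{1}] r1c1 is down to just 1. So r1c1=1.
Step 46. [r4c1∈{9}] r4c1 is down to just 9, so r4c1=9.

Answer: 1 5 7 4 2 3 9 6 8 / 2 8 6 5 1 9 4 3 7 / 3 9 4 6 7 8 2 1 5 / 9 1 8 7 6 4 3 5 2 / 6 7 3 8 5 2 1 9 4 / 5 4 2 9 3 1 7 8 6 / 8 3 9 2 4 6 5 7 1 / 4 6 5 1 9 7 8 2 3 / 7 2 1 3 8 5 6 4 9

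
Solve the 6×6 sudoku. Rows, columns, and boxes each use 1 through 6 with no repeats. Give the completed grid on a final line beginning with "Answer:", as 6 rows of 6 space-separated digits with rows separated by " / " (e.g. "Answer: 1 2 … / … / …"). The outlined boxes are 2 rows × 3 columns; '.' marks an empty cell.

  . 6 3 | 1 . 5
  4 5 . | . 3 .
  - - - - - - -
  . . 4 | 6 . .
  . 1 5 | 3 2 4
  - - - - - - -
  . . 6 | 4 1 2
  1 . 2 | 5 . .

Step 1. [r5c2∈{3}] r5c2 has the single candidate 3. So r5c2=3.
Step 2. [r3c2∈{2}] only 2 remains possible at r3c2 ⇒ r3c2=2.
Step 3. [r6c6∈{3,6}] in row 6, 3 fits only at r6c6, so r6c6=3.
Step 4. [r2c4∈{2}] r2c4 is down to just 2 ⇒ r2c4=2.
Step 5. [r1c5∈{4}] only 4 remains possible at r1c5 ⇒ r1c5=4.
Step 6. [r2c3∈{1}] only 1 remains possible at r2c3 ⇒ r2c3=1.
Step 7. [r3c5∈{5}] r3c5 has the single candidate 5 ⇒ r3c5=5.
Step 8. [r2c6∈{6}] r2c6 has the single candidate 6. So r2c6=6.
Step 9. [r4c1∈{6}] r4c1 is down to just 6 ⇒ r4c1=6.
Step 10. [r3c1∈{3}] r3c1 has the single candidate 3, so r3c1=3.
Step 11. [r1c1∈{2}] r1c1 has the single candidate 2. So r1c1=2.
Step 12. [r6c2∈{4}] only 4 remains possible at r6c2. So r6c2=4.
Step 13. [r3c6∈{1}] r3c6 is down to just 1, so r3c6=1.
Step 14. [r6c5∈{6}] r6c5 has the single candidate 6 ⇒ r6c5=6.
Step 15. [r5c1∈{5}] r5c1 is down to just 5. So r5c1=5.

Answer: 2 6 3 1 4 5 / 4 5 1 2 3 6 / 3 2 4 6 5 1 / 6 1 5 3 2 4 / 5 3 6 4 1 2 / 1 4 2 5 6 3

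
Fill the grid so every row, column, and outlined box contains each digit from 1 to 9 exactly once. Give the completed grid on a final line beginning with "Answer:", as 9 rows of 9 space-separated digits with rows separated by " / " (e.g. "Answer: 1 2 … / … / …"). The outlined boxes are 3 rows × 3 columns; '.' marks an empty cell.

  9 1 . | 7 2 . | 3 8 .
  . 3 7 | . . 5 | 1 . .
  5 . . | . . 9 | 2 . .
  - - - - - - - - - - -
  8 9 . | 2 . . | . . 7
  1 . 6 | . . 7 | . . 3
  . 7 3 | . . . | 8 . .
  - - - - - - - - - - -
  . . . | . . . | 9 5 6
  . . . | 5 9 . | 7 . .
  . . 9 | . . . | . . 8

Step 1. [r9c7∈{4}] r9c7 is down to just 4. So r9c7=4.
Step 2. [r1c6∈{4,6}] 6 has one home in row 1: r1c6 ⇒ r1c6=6.
Step 3. [r3c9∈{4}] r3c9's peers cover all but 4. So r3c9=4.
Step 4. [r2c1∈{2,4,6}] 2 has one home in row 2: r2c1, so r2c1=2.
Step 5. [r6c1∈{4}] r6c1's peers cover all but 4 ⇒ r6c1=4.
Step 6. [r6c6∈{1}] r6c6 has the single candidate 1. So r6c6=1.
Step 7. [r3c3∈{8}] only 8 remains possible at r3c3 ⇒ r3c3=8.
Step 8. [r5c2∈{2,5}] 2 has one home in box 4: r5c2, so r5c2=2.
Step 9. [r8c9∈{1,2}] in col 9, 1 fits only at r8c9, so r8c9=1.
Step 10. [r4c7∈{5,6}] in col 7, 6 fits only at r4c7. So r4c7=6.
Step 11. [r7c3∈{1,2,4}] col 3 places 1 nowhere but r7c3. So r7c3=1.
Step 12. [r7c6∈{2,3,4,8}] 2 has one home in row 7: r7c6 ⇒ r7c6=2.
Step 13. [r9c6∈{3}] r9c6's peers cover all but 3 ⇒ r9c6=3.
Step 14. [r4c6∈{4}] r4c6's peers cover all but 4 ⇒ r4c6=4.
Step 15. [r6c9∈{2,5,9}] across col 9, 2 lands solely at r6c9, so r6c9=2.
Step 16. [r8c6∈{8}] r8c6 has the single candidate 8. So r8c6=8.
Step 17. [r7c4∈{4}] only 4 remains possible at r7c4, so r7c4=4.
Step 18. [r3c2∈{6}] only 6 remains possible at r3c2, so r3c2=6.
Step 19. [r6c8∈{9}] only 9 remains possible at r6c8 ⇒ r6c8=9.
Step 20. [r6c5∈{5,6}] 5 has one home in row 6: r6c5. So r6c5=5.
Step 21. [r9c5∈{1,6,7}] in col 5, 6 fits only at r9c5. So r9c5=6.
Step 22. [r8c3∈{2,4}] 2 has one home in col 3: r8c3 ⇒ r8c3=2.
Step 23. [r2c4∈{8}] r2c4 is down to just 8 ⇒ r2c4=8.
Step 24. [r3c4∈{1,3}] r3c4 is the only open cell in col 4 admitting 3, so r3c4=3.
Step 25. [r7c1∈{3,7}] across row 7, 3 lands solely at r7c1 ⇒ r7c1=3.
Step 26. [r3c5∈{1}] r3c5 has the single candidate 1 ⇒ r3c5=1.
Step 27. [r5c5∈{8}] r5c5 is down to just 8, so r5c5=8.
Step 28. [r7c5∈{7}] only 7 remains possible at r7c5, so r7c5=7.
Step 29. [r7c2∈{8}] r7c2's peers cover all but 8, so r7c2=8.
Step 30. [r8c8∈{3}] only 3 remains possible at r8c8, so r8c8=3.
Step 31. [r9c1∈{7}] only 7 remains possible at r9c1, so r9c1=7.
Step 32. [r5c8∈{4}] nothing but 4 survives at r5c8 ⇒ r5c8=4.
Step 33. [r6c4∈{6}] nothing but 6 survives at r6c4 ⇒ r6c4=6.
Step 34. [r2c5∈{4}] r2c5 has the single candidate 4 ⇒ r2c5=4.
Step 35. [r8c2∈{4}] nothing but 4 survives at r8c2, so r8c2=4.
Step 36. [r4c5∈{3}] nothing but 3 survives at r4c5. So r4c5=3.
Step 37. [r1c3∈{4}] r1c3's peers cover all but 4, so r1c3=4.
Step 38. [r3c8∈{7}] nothing but 7 survives at r3c8. So r3c8=7.
Step 39. [r5c4∈{9}] r5c4's peers cover all but 9, so r5c4=9.
Step 40. [r5c7∈{5}] r5c7 has the single candidate 5. So r5c7=5.
Step 41. [r2c8∈{6}] r2c8 has the single candidate 6, so r2c8=6.
Step 42. [r9c8∈{2}] only 2 remains possible at r9c8. So r9c8=2.
Step 43. [r9c2∈{5}] only 5 remains possible at r9c2, so r9c2=5.
Step 44. [r4c8∈{1}] r4c8 is down to just 1 ⇒ r4c8=1.
Step 45. [r8c1∈{6}] only 6 remains possible at r8c1. So r8c1=6.
Step 46. [r2c9∈{9}] only 9 remains possible at r2c9, so r2c9=9.
Step 47. [r4c3∈{5}] only 5 remains possible at r4c3 ⇒ r4c3=5.
Step 48. [r9c4∈{1}] r9c4 has the single candidate 1 ⇒ r9c4=1.
Step 49. [r1c9∈{5}] nothing but 5 survives at r1c9 ⇒ r1c9=5.

Answer: 9 1 4 7 2 6 3 8 5 / 2 3 7 8 4 5 1 6 9 / 5 6 8 3 1 9 2 7 4 / 8 9 5 2 3 4 6 1 7 / 1 2 6 9 8 7 5 4 3 / 4 7 3 6 5 1 8 9 2 / 3 8 1 4 7 2 9 5 6 / 6 4 2 5 9 8 7 3 1 / 7 5 9 1 6 3 4 2 8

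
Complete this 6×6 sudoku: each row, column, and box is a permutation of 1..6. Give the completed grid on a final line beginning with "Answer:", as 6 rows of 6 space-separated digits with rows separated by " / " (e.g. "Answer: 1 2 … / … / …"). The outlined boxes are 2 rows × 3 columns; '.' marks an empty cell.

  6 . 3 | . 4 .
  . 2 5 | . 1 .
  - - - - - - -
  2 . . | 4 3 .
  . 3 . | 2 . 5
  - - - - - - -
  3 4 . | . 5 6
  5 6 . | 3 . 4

Step 1. [r6c3∈{1,2}] 1 has one home in row 6: r6c3. So r6c3=1.
Step 2. [r4c1∈{1,4}] in row 4, 1 fits only at r4c1, so r4c1=1.
Step 3. [r4c5∈{6}] nothing but 6 survives at r4c5. So r4c5=6.
Step 4. [r4c3∈{4}] r4c3 is down to just 4. So r4c3=4.
Step 5. [r5c3∈{2}] r5c3 is down to just 2 ⇒ r5c3=2.
Step 6. [r1c2∈{1}] nothing but 1 survives at r1c2, so r1c2=1.
Step 7. [r3c3∈{6}] r3c3 is down to just 6. So r3c3=6.
Step 8. [r1c4∈{5}] r1c4 has the single candidate 5, so r1c4=5.
Step 9. [r2c1∈{4}] only 4 remains possible at r2c1 ⇒ r2c1=4.
Step 10. [r3c2∈{5}] nothing but 5 survives at r3c2. So r3c2=5.
Step 11. [r5c4∈{1}] r5c4 is down to just 1. So r5c4=1.
Step 12. [r2c4∈{6}] r2c4 is down to just 6. So r2c4=6.
Step 13. [r1c6∈{2}] r1c6 is down to just 2, so r1c6=2.
Step 14. [r3c6∈{1}] r3c6's peers cover all but 1. So r3c6=1.
Step 15. [r2c6∈{3}] only 3 remains possible at r2c6 ⇒ r2c6=3.
Step 16. [r6c5∈{2}] nothing but 2 survives at r6c5. So r6c5=2.

Answer: 6 1 3 5 4 2 / 4 2 5 6 1 3 / 2 5 6 4 3 1 / 1 3 4 2 6 5 / 3 4 2 1 5 6 / 5 6 1 3 2 4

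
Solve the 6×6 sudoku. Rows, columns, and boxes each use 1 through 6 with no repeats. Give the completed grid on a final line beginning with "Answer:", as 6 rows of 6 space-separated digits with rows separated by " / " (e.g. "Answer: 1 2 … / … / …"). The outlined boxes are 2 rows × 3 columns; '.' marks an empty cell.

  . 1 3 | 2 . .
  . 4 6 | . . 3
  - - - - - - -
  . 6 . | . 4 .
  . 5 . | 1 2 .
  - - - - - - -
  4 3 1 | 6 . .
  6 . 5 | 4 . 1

Step 1. [r2c4∈{5}] nothing but 5 survives at r2c4, so r2c4=5.
Step 2. [r3c1∈{1,2,3}] across row 3, 1 lands solely at r3c1. So r3c1=1.
Step 3. [r3c6∈{5}] nothing but 5 survives at r3c6 ⇒ r3c6=5.
Step 4. [r1c5∈{6}] only 6 remains possible at r1c5. So r1c5=6.
Step 5. [r3c4∈{3}] r3c4 has the single candidate 3, so r3c4=3.
Step 6. [r3c3∈{2}] nothing but 2 survives at r3c3, so r3c3=2.
Step 7. [r5c5∈{5}] nothing but 5 survives at r5c5, so r5c5=5.
Step 8. [r4c3∈{4}] r4c3 has the single candidate 4, so r4c3=4.
Step 9. [r2c1∈{2}] nothing but 2 survives at r2c1, so r2c1=2.
Step 10. [r2c5∈{1}] only 1 remains possible at r2c5, so r2c5=1.
Step 11. [r6c5∈{3}] only 3 remains possible at r6c5. So r6c5=3.
Step 12. [r5c6∈{2}] r5c6 has the single candidate 2 ⇒ r5c6=2.
Step 13. [r4c6∈{6}] r4c6's peers cover all but 6, so r4c6=6.
Step 14. [r6c2∈{2}] r6c2's peers cover all but 2 ⇒ r6c2=2.
Step 15. [r1c6∈{4}] only 4 remains possible at r1c6. So r1c6=4.
Step 16. [r1c1∈{5}] only 5 remains possible at r1c1, so r1c1=5.
Step 17. [r4c1∈{3}] only 3 remains possible at r4c1, so r4c1=3.

Answer: 5 1 3 2 6 4 / 2 4 6 5 1 3 / 1 6 2 3 4 5 / 3 5 4 1 2 6 / 4 3 1 6 5 2 / 6 2 5 4 3 1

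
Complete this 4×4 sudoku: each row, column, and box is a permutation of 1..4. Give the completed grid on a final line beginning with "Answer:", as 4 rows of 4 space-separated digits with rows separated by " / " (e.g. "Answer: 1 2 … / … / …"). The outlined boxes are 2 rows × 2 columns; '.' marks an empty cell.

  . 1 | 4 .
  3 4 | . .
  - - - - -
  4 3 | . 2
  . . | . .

Step 1. [r4c1∈{1,2}] in col 1, 1 fits only at r4c1, so r4c1=1.
Step 2. [r2c4∈{1}] r2c4 is down to just 1 ⇒ r2c4=1.
Step 3. [r4c4∈{3,4}] in row 4, 4 fits only at r4c4, so r4c4=4.
Step 4. [r4c2∈{2}] r4c2's peers cover all but 2, so r4c2=2.
Step 5. [r4c3∈{3}] r4c3's peers cover all but 3. So r4c3=3.
Step 6. [r1c1∈{2}] r1c1 is down to just 2 ⇒ r1c1=2.
Step 7. [r2c3∈{2}] nothing but 2 survives at r2c3, so r2c3=2.
Step 8. [r1c4∈{3}] nothing but 3 survives at r1c4. So r1c4=3.
Step 9. [r3c3∈{1}] r3c3's peers cover all but 1. So r3c3=1.

Answer: 2 1 4 3 / 3 4 2 1 / 4 3 1 2 / 1 2 3 4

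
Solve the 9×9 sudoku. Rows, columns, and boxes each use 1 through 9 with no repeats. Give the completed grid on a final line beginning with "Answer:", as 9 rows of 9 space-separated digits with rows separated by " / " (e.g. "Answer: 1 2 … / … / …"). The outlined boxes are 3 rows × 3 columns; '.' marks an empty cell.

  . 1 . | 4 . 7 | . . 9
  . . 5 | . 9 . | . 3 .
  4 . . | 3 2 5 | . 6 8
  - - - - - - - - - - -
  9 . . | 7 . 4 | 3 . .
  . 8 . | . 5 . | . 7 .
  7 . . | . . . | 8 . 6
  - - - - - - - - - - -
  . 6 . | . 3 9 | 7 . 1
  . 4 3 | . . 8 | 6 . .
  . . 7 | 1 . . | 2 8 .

Step 1. [r8c9∈{5}] r8c9 has the single candidate 5, so r8c9=5.
Step 2. [r4c9∈{2}] r4c9 is down to just 2. So r4c9=2.
Step 3. [r6c5∈{1}] r6c5's peers cover all but 1, so r6c5=1.
Step 4. [r5c9∈{4}] only 4 remains possible at r5c9. So r5c9=4.
Step 5. [r6c2∈{2,3,5}] in col 2, 3 fits only at r6c2, so r6c2=3.
Step 6. [r6c6∈{2}] r6c6 has the single candidate 2, so r6c6=2.
Step 7. [r2c2∈{2,7}] r2c2 is the only open cell in col 2 admitting 2 ⇒ r2c2=2.
Step 8. [r4c8∈{1,5}] across col 8, 1 lands solely at r4c8. So r4c8=1.
Step 9. [r4c3∈{6}] r4c3's peers cover all but 6 ⇒ r4c3=6.
Step 10. [r1c3∈{8}] nothing but 8 survives at r1c3, so r1c3=8.
Step 11. [r7c3∈{2}] r7c3 has the single candidate 2, so r7c3=2.
Step 12. [r1c5∈{6}] r1c5's peers cover all but 6. So r1c5=6.
Step 13. [r6c8∈{5,9}] 5 has one home in row 6: r6c8 ⇒ r6c8=5.
Step 14. [r5c4∈{6,9}] in col 4, 6 fits only at r5c4 ⇒ r5c4=6.
Step 15. [r9c2∈{5,9}] r9c2 is the only open cell in row 9 admitting 9 ⇒ r9c2=9.
Step 16. [r2c6∈{1}] nothing but 1 survives at r2c6. So r2c6=1.
Step 17. [r7c4∈{5}] r7c4 has the single candidate 5, so r7c4=5.
Step 18. [r5c3∈{1}] r5c3's peers cover all but 1. So r5c3=1.
Step 19. [r8c1∈{1}] nothing but 1 survives at r8c1 ⇒ r8c1=1.
Step 20. [r5c6∈{3}] r5c6 has the single candidate 3, so r5c6=3.
Step 21. [r2c7∈{4}] nothing but 4 survives at r2c7, so r2c7=4.
Step 22. [r2c9∈{7}] r2c9's peers cover all but 7, so r2c9=7.
Step 23. [r3c2∈{7}] nothing but 7 survives at r3c2. So r3c2=7.
Step 24. [r4c5∈{8}] r4c5 has the single candidate 8. So r4c5=8.
Step 25. [r7c1∈{8}] only 8 remains possible at r7c1. So r7c1=8.
Step 26. [r9c5∈{4}] r9c5 is down to just 4. So r9c5=4.
Step 27. [r4c2∈{5}] only 5 remains possible at r4c2, so r4c2=5.
Step 28. [r1c1∈{3}] nothing but 3 survives at r1c1, so r1c1=3.
Step 29. [r2c1∈{6}] r2c1 is down to just 6, so r2c1=6.
Step 30. [r5c7∈{9}] r5c7 is down to just 9, so r5c7=9.
Step 31. [r5c1∈{2}] only 2 remains possible at r5c1. So r5c1=2.
Step 32. [r8c8∈{9}] r8c8's peers cover all but 9 ⇒ r8c8=9.
Step 33. [r1c7∈{5}] r1c7's peers cover all but 5. So r1c7=5.
Step 34. [r8c5∈{7}] nothing but 7 survives at r8c5. So r8c5=7.
Step 35. [r2c4∈{8}] r2c4's peers cover all but 8. So r2c4=8.
Step 36. [r9c6∈{6}] r9c6 is down to just 6. So r9c6=6.
Step 37. [r7c8∈{4}] r7c8 has the single candidate 4. So r7c8=4.
Step 38. [r1c8∈{2}] r1c8's peers cover all but 2 ⇒ r1c8=2.
Step 39. [r9c1∈{5}] r9c1 is down to just 5. So r9c1=5.
Step 40. [r3c3∈{9}] r3c3 has the single candidate 9, so r3c3=9.
Step 41. [r3c7∈{1}] only 1 remains possible at r3c7, so r3c7=1.
Step 42. [r6c4∈{9}] r6c4 is down to just 9. So r6c4=9.
Step 43. [r9c9∈{3}] nothing but 3 survives at r9c9, so r9c9=3.
Step 44. [r8c4∈{2}] nothing but 2 survives at r8c4. So r8c4=2.
Step 45. [r6c3∈{4}] nothing but 4 survives at r6c3, so r6c3=4.

Answer: 3 1 8 4 6 7 5 2 9 / 6 2 5 8 9 1 4 3 7 / 4 7 9 3 2 5 1 6 8 / 9 5 6 7 8 4 3 1 2 / 2 8 1 6 5 3 9 7 4 / 7 3 4 9 1 2 8 5 6 / 8 6 2 5 3 9 7 4 1 / 1 4 3 2 7 8 6 9 5 / 5 9 7 1 4 6 2 8 3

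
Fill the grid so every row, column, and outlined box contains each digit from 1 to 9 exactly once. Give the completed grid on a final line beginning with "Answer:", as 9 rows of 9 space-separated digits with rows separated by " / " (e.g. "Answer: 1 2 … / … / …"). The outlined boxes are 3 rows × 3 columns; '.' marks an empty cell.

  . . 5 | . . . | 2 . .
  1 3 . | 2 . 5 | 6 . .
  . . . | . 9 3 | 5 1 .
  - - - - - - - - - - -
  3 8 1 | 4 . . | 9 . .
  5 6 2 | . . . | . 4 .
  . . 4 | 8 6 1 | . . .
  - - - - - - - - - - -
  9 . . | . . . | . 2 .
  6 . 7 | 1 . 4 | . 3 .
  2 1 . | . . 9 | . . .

Step 1. [r5c6∈{7}] nothing but 7 survives at r5c6. So r5c6=7.
Step 2. [r8c7∈{8}] nothing but 8 survives at r8c7. So r8c7=8.
Step 3. [r4c5∈{2,5}] across box 5, 5 lands solely at r4c5. So r4c5=5.
Step 4. [r6c1∈{7}] r6c1's peers cover all but 7 ⇒ r6c1=7.
Step 5. [r1c9∈{3,4,7,8,9}] row 1 places 3 nowhere but r1c9, so r1c9=3.
Step 6. [r7c2∈{4,5}] box 7 places 4 nowhere but r7c2 ⇒ r7c2=4.
Step 7. [r5c5∈{3}] only 3 remains possible at r5c5 ⇒ r5c5=3.
Step 8. [r2c3∈{8,9}] r2c3 is the only open cell in col 3 admitting 9 ⇒ r2c3=9.
Step 9. [r1c2∈{7}] r1c2 is down to just 7 ⇒ r1c2=7.
Step 10. [r1c4∈{6}] r1c4 is down to just 6, so r1c4=6.
Step 11. [r1c6∈{8}] r1c6 has the single candidate 8. So r1c6=8.
Step 12. [r3c4∈{7}] r3c4's peers cover all but 7 ⇒ r3c4=7.
Step 13. [r2c8∈{7,8}] 8 has one home in col 8: r2c8 ⇒ r2c8=8.
Step 14. [r2c9∈{4,7}] r2c9 is the only open cell in row 2 admitting 7, so r2c9=7.
Step 15. [r9c7∈{4,7}] across col 7, 4 lands solely at r9c7. So r9c7=4.
Step 16. [r7c7∈{1,7}] 7 has one home in col 7: r7c7. So r7c7=7.
Step 17. [r7c9∈{1,5,6}] r7c9 is the only open cell in row 7 admitting 1 ⇒ r7c9=1.
Step 18. [r7c4∈{3,5}] 5 has one home in row 7: r7c4. So r7c4=5.
Step 19. [r7c3∈{3,8}] 3 has one home in row 7: r7c3, so r7c3=3.
Step 20. [r3c1∈{4,8}] col 1 places 8 nowhere but r3c1, so r3c1=8.
Step 21. [r6c8∈{5}] nothing but 5 survives at r6c8, so r6c8=5.
Step 22. [r9c8∈{6}] r9c8's peers cover all but 6 ⇒ r9c8=6.
Step 23. [r7c5∈{8}] nothing but 8 survives at r7c5 ⇒ r7c5=8.
Step 24. [r4c9∈{2,6}] r4c9 is the only open cell in row 4 admitting 6. So r4c9=6.
Step 25. [r9c9∈{5}] r9c9's peers cover all but 5, so r9c9=5.
Step 26. [r1c5∈{1,4}] row 1 places 1 nowhere but r1c5. So r1c5=1.
Step 27. [r5c4∈{9}] nothing but 9 survives at r5c4, so r5c4=9.
Step 28. [r3c3∈{6}] r3c3's peers cover all but 6, so r3c3=6.
Step 29. [r6c7∈{3}] only 3 remains possible at r6c7, so r6c7=3.
Step 30. [r3c2∈{2}] nothing but 2 survives at r3c2 ⇒ r3c2=2.
Step 31. [r9c4∈{3}] r9c4 has the single candidate 3. So r9c4=3.
Step 32. [r1c8∈{9}] only 9 remains possible at r1c8, so r1c8=9.
Step 33. [r3c9∈{4}] r3c9 has the single candidate 4. So r3c9=4.
Step 34. [r5c7∈{1}] r5c7 is down to just 1 ⇒ r5c7=1.
Step 35. [r5c9∈{8}] r5c9 is down to just 8, so r5c9=8.
Step 36. [r8c5∈{2}] r8c5 is down to just 2 ⇒ r8c5=2.
Step 37. [r4c8∈{7}] r4c8 has the single candidate 7, so r4c8=7.
Step 38. [r8c2∈{5}] r8c2's peers cover all but 5, so r8c2=5.
Step 39. [r6c9∈{2}] nothing but 2 survives at r6c9. So r6c9=2.
Step 40. [r2c5∈{4}] nothing but 4 survives at r2c5. So r2c5=4.
Step 41. [r4c6∈{2}] only 2 remains possible at r4c6. So r4c6=2.
Step 42. [r6c2∈{9}] nothing but 9 survives at r6c2 ⇒ r6c2=9.
Step 43. [r8c9∈{9}] r8c9 has the single candidate 9. So r8c9=9.
Step 44. [r9c5∈{7}] nothing but 7 survives at r9c5, so r9c5=7.
Step 45. [r9c3∈{8}] r9c3 has the single candidate 8 ⇒ r9c3=8.
Step 46. [r7c6∈{6}] nothing but 6 survives at r7c6 ⇒ r7c6=6.
Step 47. [r1c1∈{4}] nothing but 4 survives at r1c1 ⇒ r1c1=4.

Answer: 4 7 5 6 1 8 2 9 3 / 1 3 9 2 4 5 6 8 7 / 8 2 6 7 9 3 5 1 4 / 3 8 1 4 5 2 9 7 6 / 5 6 2 9 3 7 1 4 8 / 7 9 4 8 6 1 3 5 2 / 9 4 3 5 8 6 7 2 1 / 6 5 7 1 2 4 8 3 9 / 2 1 8 3 7 9 4 6 5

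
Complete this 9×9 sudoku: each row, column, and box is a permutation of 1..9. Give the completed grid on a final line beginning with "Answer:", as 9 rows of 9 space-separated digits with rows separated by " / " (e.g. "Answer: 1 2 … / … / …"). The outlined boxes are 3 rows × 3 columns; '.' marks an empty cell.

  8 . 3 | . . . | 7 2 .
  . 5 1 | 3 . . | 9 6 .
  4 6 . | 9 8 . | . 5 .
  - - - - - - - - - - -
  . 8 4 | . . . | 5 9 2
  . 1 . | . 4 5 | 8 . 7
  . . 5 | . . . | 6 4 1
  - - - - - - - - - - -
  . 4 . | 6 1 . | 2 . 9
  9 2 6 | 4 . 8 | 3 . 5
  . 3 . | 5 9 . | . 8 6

Step 1. [r6c2∈{7,9}] across col 2, 7 lands solely at r6c2 ⇒ r6c2=7.
Step 2. [r9c3∈{7}] only 7 remains possible at r9c3, so r9c3=7.
Step 3. [r3c6∈{1,2,7}] in row 3, 7 fits only at r3c6 ⇒ r3c6=7.
Step 4. [r5c4∈{2}] r5c4's peers cover all but 2, so r5c4=2.
Step 5. [r6c5∈{3}] r6c5's peers cover all but 3, so r6c5=3.
Step 6. [r4c4∈{1,7}] 7 has one home in col 4: r4c4. So r4c4=7.
Step 7. [r4c5∈{6}] r4c5 is down to just 6. So r4c5=6.
Step 8. [r1c9∈{4}] nothing but 4 survives at r1c9. So r1c9=4.
Step 9. [r8c8∈{1,7}] in row 8, 1 fits only at r8c8, so r8c8=1.
Step 10. [r2c5∈{2}] r2c5's peers cover all but 2. So r2c5=2.
Step 11. [r1c4∈{1}] nothing but 1 survives at r1c4, so r1c4=1.
Step 12. [r5c1∈{3,6}] row 5 places 6 nowhere but r5c1. So r5c1=6.
Step 13. [r5c3∈{9}] nothing but 9 survives at r5c3 ⇒ r5c3=9.
Step 14. [r2c1∈{7}] nothing but 7 survives at r2c1. So r2c1=7.
Step 15. [r7c1∈{5}] r7c1 is down to just 5, so r7c1=5.
Step 16. [r3c9∈{3}] r3c9's peers cover all but 3 ⇒ r3c9=3.
Step 17. [r6c4∈{8}] r6c4 is down to just 8 ⇒ r6c4=8.
Step 18. [r7c3∈{8}] r7c3's peers cover all but 8, so r7c3=8.
Step 19. [r2c6∈{4}] only 4 remains possible at r2c6. So r2c6=4.
Step 20. [r1c2∈{9}] r1c2's peers cover all but 9, so r1c2=9.
Step 21. [r5c8∈{3}] r5c8 is down to just 3. So r5c8=3.
Step 22. [r6c1∈{2}] r6c1's peers cover all but 2. So r6c1=2.
Step 23. [r9c7∈{4}] r9c7 is down to just 4 ⇒ r9c7=4.
Step 24. [r6c6∈{9}] r6c6 has the single candidate 9, so r6c6=9.
Step 25. [r9c6∈{2}] r9c6 is down to just 2 ⇒ r9c6=2.
Step 26. [r8c5∈{7}] nothing but 7 survives at r8c5 ⇒ r8c5=7.
Step 27. [r4c1∈{3}] r4c1 has the single candidate 3, so r4c1=3.
Step 28. [r3c7∈{1}] r3c7 has the single candidate 1. So r3c7=1.
Step 29. [r1c5∈{5}] only 5 remains possible at r1c5, so r1c5=5.
Step 30. [r7c6∈{3}] only 3 remains possible at r7c6 ⇒ r7c6=3.
Step 31. [r7c8∈{7}] nothing but 7 survives at r7c8, so r7c8=7.
Step 32. [r9c1∈{1}] only 1 remains possible at r9c1 ⇒ r9c1=1.
Step 33. [r4c6∈{1}] nothing but 1 survives at r4c6, so r4c6=1.
Step 34. [r2c9∈{8}] only 8 remains possible at r2c9, so r2c9=8.
Step 35. [r1c6∈{6}] nothing but 6 survives at r1c6, so r1c6=6.
Step 36. [r3c3∈{2}] only 2 remains possible at r3c3. So r3c3=2.

Answer: 8 9 3 1 5 6 7 2 4 / 7 5 1 3 2 4 9 6 8 / 4 6 2 9 8 7 1 5 3 / 3 8 4 7 6 1 5 9 2 / 6 1 9 2 4 5 8 3 7 / 2 7 5 8 3 9 6 4 1 / 5 4 8 6 1 3 2 7 9 / 9 2 6 4 7 8 3 1 5 / 1 3 7 5 9 2 4 8 6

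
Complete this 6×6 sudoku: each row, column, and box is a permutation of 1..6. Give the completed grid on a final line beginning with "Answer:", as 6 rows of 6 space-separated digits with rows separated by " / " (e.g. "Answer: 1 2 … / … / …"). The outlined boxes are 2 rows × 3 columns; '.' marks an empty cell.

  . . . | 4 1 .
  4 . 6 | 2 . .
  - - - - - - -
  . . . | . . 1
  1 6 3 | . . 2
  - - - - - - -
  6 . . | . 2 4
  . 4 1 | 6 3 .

Step 1. [r1c1∈{2,3,5}] 3 has one home in col 1: r1c1. So r1c1=3.
Step 2. [r2c5∈{5}] r2c5 has the single candidate 5. So r2c5=5.
Step 3. [r5c3∈{5}] r5c3's peers cover all but 5. So r5c3=5.
Step 4. [r3c1∈{2,5}] 5 has one home in col 1: r3c1, so r3c1=5.
Step 5. [r3c2∈{2}] nothing but 2 survives at r3c2. So r3c2=2.
Step 6. [r3c5∈{4,6}] row 3 places 6 nowhere but r3c5, so r3c5=6.
Step 7. [r2c6∈{3}] r2c6's peers cover all but 3. So r2c6=3.
Step 8. [r5c2∈{3}] only 3 remains possible at r5c2. So r5c2=3.
Step 9. [r6c1∈{2}] nothing but 2 survives at r6c1, so r6c1=2.
Step 10. [r3c4∈{3}] r3c4 has the single candidate 3. So r3c4=3.
Step 11. [r4c4∈{5}] only 5 remains possible at r4c4 ⇒ r4c4=5.
Step 12. [r4c5∈{4}] nothing but 4 survives at r4c5. So r4c5=4.
Step 13. [r1c2∈{5}] r1c2 is down to just 5 ⇒ r1c2=5.
Step 14. [r1c3∈{2}] only 2 remains possible at r1c3 ⇒ r1c3=2.
Step 15. [r5c4∈{1}] r5c4 is down to just 1 ⇒ r5c4=1.
Step 16. [r6c6∈{5}] r6c6 has the single candidate 5. So r6c6=5.
Step 17. [r1c6∈{6}] r1c6's peers cover all but 6. So r1c6=6.
Step 18. [r3c3∈{4}] r3c3 has the single candidate 4, so r3c3=4.
Step 19. [r2c2∈{1}] only 1 remains possible at r2c2 ⇒ r2c2=1.

Answer: 3 5 2 4 1 6 / 4 1 6 2 5 3 / 5 2 4 3 6 1 / 1 6 3 5 4 2 / 6 3 5 1 2 4 / 2 4 1 6 3 5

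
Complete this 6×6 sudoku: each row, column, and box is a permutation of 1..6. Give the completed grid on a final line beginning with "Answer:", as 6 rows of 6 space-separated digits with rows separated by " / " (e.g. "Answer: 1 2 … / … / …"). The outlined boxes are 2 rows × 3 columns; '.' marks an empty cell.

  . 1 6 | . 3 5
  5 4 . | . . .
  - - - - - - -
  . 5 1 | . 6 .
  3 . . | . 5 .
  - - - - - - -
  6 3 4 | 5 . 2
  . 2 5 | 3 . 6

Step 1. [r2c5∈{1,2}] in col 5, 2 fits only at r2c5 ⇒ r2c5=2.
Step 2. [r3c1∈{2,4}] 4 has one home in col 1: r3c1. So r3c1=4.
Step 3. [r2c6∈{1}] r2c6's peers cover all but 1, so r2c6=1.
Step 4. [r4c4∈{1,2,4}] across row 4, 1 lands solely at r4c4 ⇒ r4c4=1.
Step 5. [r5c5∈{1}] r5c5 has the single candidate 1, so r5c5=1.
Step 6. [r3c6∈{3}] only 3 remains possible at r3c6. So r3c6=3.
Step 7. [r2c4∈{6}] r2c4 is down to just 6, so r2c4=6.
Step 8. [r1c4∈{4}] only 4 remains possible at r1c4. So r1c4=4.
Step 9. [r1c1∈{2}] only 2 remains possible at r1c1 ⇒ r1c1=2.
Step 10. [r4c3∈{2}] r4c3's peers cover all but 2, so r4c3=2.
Step 11. [r6c5∈{4}] r6c5 is down to just 4. So r6c5=4.
Step 12. [r4c6∈{4}] only 4 remains possible at r4c6, so r4c6=4.
Step 13. [r6c1∈{1}] r6c1 is down to just 1 ⇒ r6c1=1.
Step 14. [r2c3∈{3}] r2c3 has the single candidate 3, so r2c3=3.
Step 15. [r3c4∈{2}] r3c4's peers cover all but 2 ⇒ r3c4=2.
Step 16. [r4c2∈{6}] only 6 remains possible at r4c2 ⇒ r4c2=6.

Answer: 2 1 6 4 3 5 / 5 4 3 6 2 1 / 4 5 1 2 6 3 / 3 6 2 1 5 4 / 6 3 4 5 1 2 / 1 2 5 3 4 6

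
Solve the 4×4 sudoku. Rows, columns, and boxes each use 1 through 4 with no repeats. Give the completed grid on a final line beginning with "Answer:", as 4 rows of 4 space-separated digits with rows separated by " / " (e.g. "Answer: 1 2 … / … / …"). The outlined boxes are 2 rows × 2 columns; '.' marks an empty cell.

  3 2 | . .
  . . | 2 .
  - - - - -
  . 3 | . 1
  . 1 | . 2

Step 1. [r4c1∈{4}] only 4 remains possible at r4c1. So r4c1=4.
Step 2. [r1c4∈{4}] r1c4 is down to just 4. So r1c4=4.
Step 3. [r1c3∈{1}] r1c3 has the single candidate 1, so r1c3=1.
Step 4. [r3c1∈{2}] only 2 remains possible at r3c1. So r3c1=2.
Step 5. [r4c3∈{3}] only 3 remains possible at r4c3, so r4c3=3.
Step 6. [r3c3∈{4}] nothing but 4 survives at r3c3. So r3c3=4.
Step 7. [r2c4∈{3}] nothing but 3 survives at r2c4, so r2c4=3.
Step 8. [r2c2∈{4}] r2c2's peers cover all but 4 ⇒ r2c2=4.
Step 9. [r2c1∈{1}] only 1 remains possible at r2c1, so r2c1=1.

Answer: 3 2 1 4 / 1 4 2 3 / 2 3 4 1 / 4 1 3 2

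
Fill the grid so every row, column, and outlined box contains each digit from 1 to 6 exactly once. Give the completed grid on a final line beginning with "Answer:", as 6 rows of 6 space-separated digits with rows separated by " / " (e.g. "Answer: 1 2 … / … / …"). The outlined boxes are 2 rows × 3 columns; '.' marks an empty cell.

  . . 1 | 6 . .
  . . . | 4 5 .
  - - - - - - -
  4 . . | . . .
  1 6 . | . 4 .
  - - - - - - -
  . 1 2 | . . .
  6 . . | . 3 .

Step 1. [r3c2∈{2,3,5}] r3c2 is the only open cell in box 3 admitting 2, so r3c2=2.
Step 2. [r5c4∈{5}] r5c4's peers cover all but 5. So r5c4=5.
Step 3. [r2c2∈{3}] r2c2 has the single candidate 3 ⇒ r2c2=3.
Step 4. [r1c5∈{2}] r1c5 has the single candidate 2, so r1c5=2.
Step 5. [r3c5∈{1,6}] r3c5 is the only open cell in col 5 admitting 1. So r3c5=1.
Step 6. [r3c4∈{3}] only 3 remains possible at r3c4. So r3c4=3.
Step 7. [r6c3∈{4,5}] 4 has one home in col 3: r6c3. So r6c3=4.
Step 8. [r3c3∈{5}] only 5 remains possible at r3c3. So r3c3=5.
Step 9. [r6c4∈{1,2}] in col 4, 1 fits only at r6c4. So r6c4=1.
Step 10. [r1c1∈{5}] nothing but 5 survives at r1c1 ⇒ r1c1=5.
Step 11. [r5c6∈{4,6}] 4 has one home in row 5: r5c6 ⇒ r5c6=4.
Step 12. [r6c6∈{2}] only 2 remains possible at r6c6. So r6c6=2.
Step 13. [r2c6∈{1}] only 1 remains possible at r2c6. So r2c6=1.
Step 14. [r5c1∈{3}] r5c1 has the single candidate 3 ⇒ r5c1=3.
Step 15. [r5c5∈{6}] r5c5 is down to just 6 ⇒ r5c5=6.
Step 16. [r3c6∈{6}] r3c6 has the single candidate 6, so r3c6=6.
Step 17. [r4c6∈{5}] nothing but 5 survives at r4c6. So r4c6=5.
Step 18. [r1c2∈{4}] nothing but 4 survives at r1c2 ⇒ r1c2=4.
Step 19. [r4c3∈{3}] r4c3 is down to just 3 ⇒ r4c3=3.
Step 20. [r6c2∈{5}] only 5 remains possible at r6c2, so r6c2=5.
Step 21. [r1c6∈{3}] only 3 remains possible at r1c6. So r1c6=3.
Step 22. [r2c1∈{2}] nothing but 2 survives at r2c1, so r2c1=2.
Step 23. [r2c3∈{6}] nothing but 6 survives at r2c3. So r2c3=6.
Step 24. [r4c4∈{2}] nothing but 2 survives at r4c4 ⇒ r4c4=2.

Answer: 5 4 1 6 2 3 / 2 3 6 4 5 1 / 4 2 5 3 1 6 / 1 6 3 2 4 5 / 3 1 2 5 6 4 / 6 5 4 1 3 2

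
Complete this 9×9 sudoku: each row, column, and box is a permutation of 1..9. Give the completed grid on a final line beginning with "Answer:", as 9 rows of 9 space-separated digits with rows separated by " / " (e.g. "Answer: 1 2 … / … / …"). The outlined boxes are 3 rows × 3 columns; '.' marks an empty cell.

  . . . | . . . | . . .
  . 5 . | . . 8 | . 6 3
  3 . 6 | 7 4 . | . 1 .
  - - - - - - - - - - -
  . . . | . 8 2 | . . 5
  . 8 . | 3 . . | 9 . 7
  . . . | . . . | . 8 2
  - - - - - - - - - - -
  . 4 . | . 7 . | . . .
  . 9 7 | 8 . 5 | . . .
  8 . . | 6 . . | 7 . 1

Step 1. [r3c6∈{9}] nothing but 9 survives at r3c6. So r3c6=9.
Step 2. [r5c8∈{4}] r5c8's peers cover all but 4, so r5c8=4.
Step 3. [r2c1∈{1,2,4,7,9}] 7 has one home in row 2: r2c1, so r2c1=7.
Step 4. [r2c3∈{1,2,4,9}] in row 2, 9 fits only at r2c3 ⇒ r2c3=9.
Step 5. [r4c8∈{3}] r4c8 has the single candidate 3 ⇒ r4c8=3.
Step 6. [r8c8∈{2}] r8c8's peers cover all but 2 ⇒ r8c8=2.
Step 7. [r3c2∈{2}] r3c2 has the single candidate 2 ⇒ r3c2=2.
Step 8. [r1c2∈{1}] r1c2 is down to just 1 ⇒ r1c2=1.
Step 9. [r1c1∈{4}] nothing but 4 survives at r1c1 ⇒ r1c1=4.
Step 10. [r9c2∈{3}] r9c2 is down to just 3. So r9c2=3.
Step 11. [r6c6∈{1,4,6,7}] in col 6, 7 fits only at r6c6. So r6c6=7.
Step 12. [r6c2∈{6}] r6c2 is down to just 6 ⇒ r6c2=6.
Step 13. [r6c7∈{1}] r6c7's peers cover all but 1 ⇒ r6c7=1.
Step 14. [r3c9∈{8}] r3c9 is down to just 8. So r3c9=8.
Step 15. [r3c7∈{5}] r3c7's peers cover all but 5. So r3c7=5.
Step 16. [r1c7∈{2}] r1c7's peers cover all but 2, so r1c7=2.
Step 17. [r4c7∈{6}] r4c7 is down to just 6. So r4c7=6.
Step 18. [r1c4∈{5}] r1c4's peers cover all but 5, so r1c4=5.
Step 19. [r6c3∈{3,4,5}] 3 has one home in row 6: r6c3. So r6c3=3.
Step 20. [r8c9∈{4,6}] in col 9, 4 fits only at r8c9. So r8c9=4.
Step 21. [r4c3∈{1,4}] 4 has one home in col 3: r4c3, so r4c3=4.
Step 22. [r8c1∈{1,6}] row 8 places 6 nowhere but r8c1. So r8c1=6.
Step 23. [r8c5∈{1,3}] across row 8, 1 lands solely at r8c5 ⇒ r8c5=1.
Step 24. [r5c6∈{1,6}] col 6 places 1 nowhere but r5c6. So r5c6=1.
Step 25. [r4c4∈{9}] r4c4 has the single candidate 9. So r4c4=9.
Step 26. [r7c4∈{2}] r7c4 is down to just 2, so r7c4=2.
Step 27. [r7c3∈{1,5}] col 3 places 1 nowhere but r7c3 ⇒ r7c3=1.
Step 28. [r7c1∈{5}] nothing but 5 survives at r7c1, so r7c1=5.
Step 29. [r7c8∈{9}] r7c8 has the single candidate 9. So r7c8=9.
Step 30. [r7c6∈{3}] r7c6 is down to just 3 ⇒ r7c6=3.
Step 31. [r5c5∈{5,6}] across row 5, 6 lands solely at r5c5. So r5c5=6.
Step 32. [r5c1∈{2}] r5c1's peers cover all but 2, so r5c1=2.
Step 33. [r7c9∈{6}] nothing but 6 survives at r7c9. So r7c9=6.
Step 34. [r8c7∈{3}] r8c7's peers cover all but 3. So r8c7=3.
Step 35. [r7c7∈{8}] nothing but 8 survives at r7c7 ⇒ r7c7=8.
Step 36. [r9c5∈{9}] r9c5 has the single candidate 9. So r9c5=9.
Step 37. [r1c9∈{9}] r1c9 has the single candidate 9 ⇒ r1c9=9.
Step 38. [r4c2∈{7}] nothing but 7 survives at r4c2 ⇒ r4c2=7.
Step 39. [r9c3∈{2}] r9c3's peers cover all but 2. So r9c3=2.
Step 40. [r1c8∈{7}] nothing but 7 survives at r1c8, so r1c8=7.
Step 41. [r6c1∈{9}] nothing but 9 survives at r6c1. So r6c1=9.
Step 42. [r1c5∈{3}] nothing but 3 survives at r1c5, so r1c5=3.
Step 43. [r9c8∈{5}] nothing but 5 survives at r9c8 ⇒ r9c8=5.
Step 44. [r2c4∈{1}] nothing but 1 survives at r2c4. So r2c4=1.
Step 45. [r1c6∈{6}] r1c6's peers cover all but 6. So r1c6=6.
Step 46. [r2c5∈{2}] r2c5 is down to just 2 ⇒ r2c5=2.
Step 47. [r1c3∈{8}] r1c3's peers cover all but 8, so r1c3=8.
Step 48. [r6c5∈{5}] r6c5's peers cover all but 5, so r6c5=5.
Step 49. [r9c6∈{4}] r9c6's peers cover all but 4. So r9c6=4.
Step 50. [r4c1∈{1}] nothing but 1 survives at r4c1, so r4c1=1.
Step 51. [r6c4∈{4}] only 4 remains possible at r6c4, so r6c4=4.
Step 52. [r5c3∈{5}] r5c3's peers cover all but 5. So r5c3=5.
Step 53. [r2c7∈{4}] nothing but 4 survives at r2c7 ⇒ r2c7=4.

Answer: 4 1 8 5 3 6 2 7 9 / 7 5 9 1 2 8 4 6 3 / 3 2 6 7 4 9 5 1 8 / 1 7 4 9 8 2 6 3 5 / 2 8 5 3 6 1 9 4 7 / 9 6 3 4 5 7 1 8 2 / 5 4 1 2 7 3 8 9 6 / 6 9 7 8 1 5 3 2 4 / 8 3 2 6 9 4 7 5 1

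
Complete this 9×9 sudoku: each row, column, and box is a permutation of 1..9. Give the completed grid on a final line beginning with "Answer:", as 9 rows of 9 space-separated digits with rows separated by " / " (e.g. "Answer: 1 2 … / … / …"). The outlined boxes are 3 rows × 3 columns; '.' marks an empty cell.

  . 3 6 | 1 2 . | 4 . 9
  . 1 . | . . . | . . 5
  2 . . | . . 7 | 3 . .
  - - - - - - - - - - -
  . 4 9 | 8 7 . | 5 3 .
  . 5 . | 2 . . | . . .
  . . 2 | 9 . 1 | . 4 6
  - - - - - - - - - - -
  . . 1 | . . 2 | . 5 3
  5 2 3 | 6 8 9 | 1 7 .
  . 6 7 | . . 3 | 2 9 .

Step 1. [r5c3∈{8}] r5c3's peers cover all but 8. So r5c3=8.
Step 2. [r7c5∈{4}] only 4 remains possible at r7c5, so r7c5=4.
Step 3. [r1c8∈{8}] nothing but 8 survives at r1c8 ⇒ r1c8=8.
Step 4. [r5c9∈{1,7}] across col 9, 7 lands solely at r5c9, so r5c9=7.
Step 5. [r2c3∈{4}] nothing but 4 survives at r2c3, so r2c3=4.
Step 6. [r4c6∈{6}] only 6 remains possible at r4c6, so r4c6=6.
Step 7. [r5c5∈{3}] nothing but 3 survives at r5c5, so r5c5=3.
Step 8. [r3c2∈{8,9}] r3c2 is the only open cell in row 3 admitting 8, so r3c2=8.
Step 9. [r3c5∈{5,6,9}] r3c5 is the only open cell in row 3 admitting 9 ⇒ r3c5=9.
Step 10. [r9c9∈{4,8}] 8 has one home in col 9: r9c9 ⇒ r9c9=8.
Step 11. [r5c8∈{1}] nothing but 1 survives at r5c8. So r5c8=1.
Step 12. [r1c1∈{7}] nothing but 7 survives at r1c1 ⇒ r1c1=7.
Step 13. [r3c8∈{6}] r3c8 is down to just 6. So r3c8=6.
Step 14. [r9c4∈{5}] r9c4 is down to just 5. So r9c4=5.
Step 15. [r7c1∈{8,9}] 8 has one home in row 7: r7c1. So r7c1=8.
Step 16. [r4c1∈{1}] nothing but 1 survives at r4c1, so r4c1=1.
Step 17. [r5c6∈{4}] r5c6's peers cover all but 4 ⇒ r5c6=4.
Step 18. [r6c7∈{8}] r6c7 is down to just 8, so r6c7=8.
Step 19. [r6c1∈{3}] r6c1 is down to just 3. So r6c1=3.
Step 20. [r5c7∈{9}] nothing but 9 survives at r5c7. So r5c7=9.
Step 21. [r3c9∈{1}] r3c9 has the single candidate 1. So r3c9=1.
Step 22. [r4c9∈{2}] r4c9's peers cover all but 2, so r4c9=2.
Step 23. [r7c7∈{6}] nothing but 6 survives at r7c7, so r7c7=6.
Step 24. [r8c9∈{4}] nothing but 4 survives at r8c9, so r8c9=4.
Step 25. [r7c2∈{9}] r7c2 has the single candidate 9, so r7c2=9.
Step 26. [r1c6∈{5}] nothing but 5 survives at r1c6, so r1c6=5.
Step 27. [r9c1∈{4}] r9c1's peers cover all but 4 ⇒ r9c1=4.
Step 28. [r2c4∈{3}] nothing but 3 survives at r2c4, so r2c4=3.
Step 29. [r7c4∈{7}] only 7 remains possible at r7c4, so r7c4=7.
Step 30. [r2c1∈{9}] r2c1's peers cover all but 9. So r2c1=9.
Step 31. [r3c4∈{4}] r3c4's peers cover all but 4. So r3c4=4.
Step 32. [r2c7∈{7}] nothing but 7 survives at r2c7 ⇒ r2c7=7.
Step 33. [r5c1∈{6}] r5c1 has the single candidate 6 ⇒ r5c1=6.
Step 34. [r6c2∈{7}] r6c2's peers cover all but 7 ⇒ r6c2=7.
Step 35. [r2c5∈{6}] r2c5 is down to just 6. So r2c5=6.
Step 36. [r9c5∈{1}] r9c5's peers cover all but 1 ⇒ r9c5=1.
Step 37. [r3c3∈{5}] nothing but 5 survives at r3c3. So r3c3=5.
Step 38. [r2c8∈{2}] r2c8 is down to just 2. So r2c8=2.
Step 39. [r6c5∈{5}] r6c5 has the single candidate 5, so r6c5=5.
Step 40. [r2c6∈{8}] only 8 remains possible at r2c6. So r2c6=8.

Answer: 7 3 6 1 2 5 4 8 9 / 9 1 4 3 6 8 7 2 5 / 2 8 5 4 9 7 3 6 1 / 1 4 9 8 7 6 5 3 2 / 6 5 8 2 3 4 9 1 7 / 3 7 2 9 5 1 8 4 6 / 8 9 1 7 4 2 6 5 3 / 5 2 3 6 8 9 1 7 4 / 4 6 7 5 1 3 2 9 8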